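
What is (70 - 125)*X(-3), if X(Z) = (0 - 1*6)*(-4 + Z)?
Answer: -2310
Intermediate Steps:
X(Z) = 24 - 6*Z (X(Z) = (0 - 6)*(-4 + Z) = -6*(-4 + Z) = 24 - 6*Z)
(70 - 125)*X(-3) = (70 - 125)*(24 - 6*(-3)) = -55*(24 + 18) = -55*42 = -2310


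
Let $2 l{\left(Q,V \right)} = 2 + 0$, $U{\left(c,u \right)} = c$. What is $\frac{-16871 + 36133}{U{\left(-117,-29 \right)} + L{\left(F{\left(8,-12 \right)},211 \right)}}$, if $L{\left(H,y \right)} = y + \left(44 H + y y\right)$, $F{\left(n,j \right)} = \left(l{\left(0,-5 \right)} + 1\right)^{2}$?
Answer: $\frac{19262}{44791} \approx 0.43004$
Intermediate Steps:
$l{\left(Q,V \right)} = 1$ ($l{\left(Q,V \right)} = \frac{2 + 0}{2} = \frac{1}{2} \cdot 2 = 1$)
$F{\left(n,j \right)} = 4$ ($F{\left(n,j \right)} = \left(1 + 1\right)^{2} = 2^{2} = 4$)
$L{\left(H,y \right)} = y + y^{2} + 44 H$ ($L{\left(H,y \right)} = y + \left(44 H + y^{2}\right) = y + \left(y^{2} + 44 H\right) = y + y^{2} + 44 H$)
$\frac{-16871 + 36133}{U{\left(-117,-29 \right)} + L{\left(F{\left(8,-12 \right)},211 \right)}} = \frac{-16871 + 36133}{-117 + \left(211 + 211^{2} + 44 \cdot 4\right)} = \frac{19262}{-117 + \left(211 + 44521 + 176\right)} = \frac{19262}{-117 + 44908} = \frac{19262}{44791}$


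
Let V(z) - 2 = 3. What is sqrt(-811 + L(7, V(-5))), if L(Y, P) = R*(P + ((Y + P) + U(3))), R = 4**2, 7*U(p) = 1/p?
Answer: I*sqrt(237363)/21 ≈ 23.2*I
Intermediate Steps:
U(p) = 1/(7*p)
V(z) = 5 (V(z) = 2 + 3 = 5)
R = 16
L(Y, P) = 16/21 + 16*Y + 32*P (L(Y, P) = 16*(P + ((Y + P) + (1/7)/3)) = 16*(P + ((P + Y) + (1/7)*(1/3))) = 16*(P + ((P + Y) + 1/21)) = 16*(P + (1/21 + P + Y)) = 16*(1/21 + Y + 2*P) = 16/21 + 16*Y + 32*P)
sqrt(-811 + L(7, V(-5))) = sqrt(-811 + (16/21 + 16*7 + 32*5)) = sqrt(-811 + (16/21 + 112 + 160)) = sqrt(-811 + 5728/21) = sqrt(-11303/21) = I*sqrt(237363)/21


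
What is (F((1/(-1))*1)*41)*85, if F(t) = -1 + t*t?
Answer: 0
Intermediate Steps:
F(t) = -1 + t**2
(F((1/(-1))*1)*41)*85 = ((-1 + ((1/(-1))*1)**2)*41)*85 = ((-1 + ((1*(-1))*1)**2)*41)*85 = ((-1 + (-1*1)**2)*41)*85 = ((-1 + (-1)**2)*41)*85 = ((-1 + 1)*41)*85 = (0*41)*85 = 0*85 = 0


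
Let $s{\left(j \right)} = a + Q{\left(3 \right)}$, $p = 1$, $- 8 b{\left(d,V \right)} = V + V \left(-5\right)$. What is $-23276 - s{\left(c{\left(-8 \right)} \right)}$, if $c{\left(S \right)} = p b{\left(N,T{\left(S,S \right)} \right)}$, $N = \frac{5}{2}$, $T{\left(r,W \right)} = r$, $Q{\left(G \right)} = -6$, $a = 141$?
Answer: $-23411$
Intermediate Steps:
$N = \frac{5}{2}$ ($N = 5 \cdot \frac{1}{2} = \frac{5}{2} \approx 2.5$)
$b{\left(d,V \right)} = \frac{V}{2}$ ($b{\left(d,V \right)} = - \frac{V + V \left(-5\right)}{8} = - \frac{V - 5 V}{8} = - \frac{\left(-4\right) V}{8} = \frac{V}{2}$)
$c{\left(S \right)} = \frac{S}{2}$ ($c{\left(S \right)} = 1 \frac{S}{2} = \frac{S}{2}$)
$s{\left(j \right)} = 135$ ($s{\left(j \right)} = 141 - 6 = 135$)
$-23276 - s{\left(c{\left(-8 \right)} \right)} = -23276 - 135 = -23411$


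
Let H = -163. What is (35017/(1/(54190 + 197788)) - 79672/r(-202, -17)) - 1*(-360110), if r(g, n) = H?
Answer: 1438291498640/163 ≈ 8.8239e+9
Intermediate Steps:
r(g, n) = -163
(35017/(1/(54190 + 197788)) - 79672/r(-202, -17)) - 1*(-360110) = (35017/(1/(54190 + 197788)) - 79672/(-163)) - 1*(-360110) = (35017/(1/251978) - 79672*(-1/163)) + 360110 = (35017/(1/251978) + 79672/163) + 360110 = (35017*251978 + 79672/163) + 360110 = (8823513626 + 79672/163) + 360110 = 1438232800710/163 + 360110 = 1438291498640/163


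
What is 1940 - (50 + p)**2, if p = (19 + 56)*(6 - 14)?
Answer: -300560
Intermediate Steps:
p = -600 (p = 75*(-8) = -600)
1940 - (50 + p)**2 = 1940 - (50 - 600)**2 = 1940 - 1*(-550)**2 = 1940 - 1*302500 = 1940 - 302500 = -300560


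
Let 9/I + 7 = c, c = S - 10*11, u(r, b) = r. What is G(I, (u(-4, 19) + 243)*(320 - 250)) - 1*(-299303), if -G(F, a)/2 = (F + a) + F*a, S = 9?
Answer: 537263/2 ≈ 2.6863e+5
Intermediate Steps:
c = -101 (c = 9 - 10*11 = 9 - 110 = -101)
I = -1/12 (I = 9/(-7 - 101) = 9/(-108) = 9*(-1/108) = -1/12 ≈ -0.083333)
G(F, a) = -2*F - 2*a - 2*F*a (G(F, a) = -2*((F + a) + F*a) = -2*(F + a + F*a) = -2*F - 2*a - 2*F*a)
G(I, (u(-4, 19) + 243)*(320 - 250)) - 1*(-299303) = (-2*(-1/12) - 2*(-4 + 243)*(320 - 250) - 2*(-1/12)*(-4 + 243)*(320 - 250)) - 1*(-299303) = (⅙ - 478*70 - 2*(-1/12)*239*70) + 299303 = (⅙ - 2*16730 - 2*(-1/12)*16730) + 299303 = (⅙ - 33460 + 8365/3) + 299303 = -61343/2 + 299303 = 537263/2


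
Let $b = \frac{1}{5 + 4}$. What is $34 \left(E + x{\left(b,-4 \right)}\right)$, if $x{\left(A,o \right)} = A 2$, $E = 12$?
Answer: $\frac{3740}{9} \approx 415.56$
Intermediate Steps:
$b = \frac{1}{9} \approx 0.11111$
$x{\left(A,o \right)} = 2 A$
$34 \left(E + x{\left(b,-4 \right)}\right) = 34 \left(12 + 2 \cdot \frac{1}{9}\right) = 34 \left(12 + \frac{2}{9}\right) = 34 \cdot \frac{110}{9} = \frac{3740}{9}$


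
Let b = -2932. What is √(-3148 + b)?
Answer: 8*I*√95 ≈ 77.974*I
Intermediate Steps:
√(-3148 + b) = √(-3148 - 2932) = √(-6080) = 8*I*√95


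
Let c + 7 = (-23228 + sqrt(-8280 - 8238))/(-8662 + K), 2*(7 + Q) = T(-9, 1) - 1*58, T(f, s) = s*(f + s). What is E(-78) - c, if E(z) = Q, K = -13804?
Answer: -382303/11233 + I*sqrt(16518)/22466 ≈ -34.034 + 0.0057207*I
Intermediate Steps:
Q = -40 (Q = -7 + (1*(-9 + 1) - 1*58)/2 = -7 + (1*(-8) - 58)/2 = -7 + (-8 - 58)/2 = -7 + (1/2)*(-66) = -7 - 33 = -40)
c = -67017/11233 - I*sqrt(16518)/22466 (c = -7 + (-23228 + sqrt(-8280 - 8238))/(-8662 - 13804) = -7 + (-23228 + sqrt(-16518))/(-22466) = -7 + (-23228 + I*sqrt(16518))*(-1/22466) = -7 + (11614/11233 - I*sqrt(16518)/22466) = -67017/11233 - I*sqrt(16518)/22466 ≈ -5.9661 - 0.0057207*I)
E(z) = -40
E(-78) - c = -40 - (-67017/11233 - I*sqrt(16518)/22466) = -40 + (67017/11233 + I*sqrt(16518)/22466) = -382303/11233 + I*sqrt(16518)/22466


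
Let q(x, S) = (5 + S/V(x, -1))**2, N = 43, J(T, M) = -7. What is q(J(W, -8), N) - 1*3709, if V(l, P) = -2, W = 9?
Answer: -13747/4 ≈ -3436.8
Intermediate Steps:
q(x, S) = (5 - S/2)**2 (q(x, S) = (5 + S/(-2))**2 = (5 + S*(-1/2))**2 = (5 - S/2)**2)
q(J(W, -8), N) - 1*3709 = (-10 + 43)**2/4 - 1*3709 = (1/4)*33**2 - 3709 = (1/4)*1089 - 3709 = 1089/4 - 3709 = -13747/4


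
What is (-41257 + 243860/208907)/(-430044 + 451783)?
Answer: -8618632239/4541429273 ≈ -1.8978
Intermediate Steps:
(-41257 + 243860/208907)/(-430044 + 451783) = (-41257 + 243860*(1/208907))/21739 = (-41257 + 243860/208907)*(1/21739) = -8618632239/208907*1/21739 = -8618632239/4541429273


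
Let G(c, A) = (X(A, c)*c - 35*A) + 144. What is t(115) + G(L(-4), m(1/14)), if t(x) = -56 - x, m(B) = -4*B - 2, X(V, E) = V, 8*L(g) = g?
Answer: 379/7 ≈ 54.143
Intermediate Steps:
L(g) = g/8
m(B) = -2 - 4*B
G(c, A) = 144 - 35*A + A*c (G(c, A) = (A*c - 35*A) + 144 = (-35*A + A*c) + 144 = 144 - 35*A + A*c)
t(115) + G(L(-4), m(1/14)) = (-56 - 1*115) + (144 - 35*(-2 - 4/14) + (-2 - 4/14)*((⅛)*(-4))) = (-56 - 115) + (144 - 35*(-2 - 4*1/14) + (-2 - 4*1/14)*(-½)) = -171 + (144 - 35*(-2 - 2/7) + (-2 - 2/7)*(-½)) = -171 + (144 - 35*(-16/7) - 16/7*(-½)) = -171 + (144 + 80 + 8/7) = -171 + 1576/7 = 379/7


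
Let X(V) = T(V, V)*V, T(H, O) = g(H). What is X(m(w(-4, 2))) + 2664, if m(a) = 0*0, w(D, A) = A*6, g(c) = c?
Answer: 2664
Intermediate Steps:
w(D, A) = 6*A
m(a) = 0
T(H, O) = H
X(V) = V² (X(V) = V*V = V²)
X(m(w(-4, 2))) + 2664 = 0² + 2664 = 0 + 2664 = 2664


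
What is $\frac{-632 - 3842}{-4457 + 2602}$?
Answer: $\frac{4474}{1855} \approx 2.4119$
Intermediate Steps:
$\frac{-632 - 3842}{-4457 + 2602} = - \frac{4474}{-1855} = \left(-4474\right) \left(- \frac{1}{1855}\right) = \frac{4474}{1855}$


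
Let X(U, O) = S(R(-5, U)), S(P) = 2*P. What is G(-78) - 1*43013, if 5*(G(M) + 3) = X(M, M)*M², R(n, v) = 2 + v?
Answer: -1139848/5 ≈ -2.2797e+5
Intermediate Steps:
X(U, O) = 4 + 2*U (X(U, O) = 2*(2 + U) = 4 + 2*U)
G(M) = -3 + M²*(4 + 2*M)/5 (G(M) = -3 + ((4 + 2*M)*M²)/5 = -3 + (M²*(4 + 2*M))/5 = -3 + M²*(4 + 2*M)/5)
G(-78) - 1*43013 = (-3 + (⅖)*(-78)²*(2 - 78)) - 1*43013 = (-3 + (⅖)*6084*(-76)) - 43013 = (-3 - 924768/5) - 43013 = -924783/5 - 43013 = -1139848/5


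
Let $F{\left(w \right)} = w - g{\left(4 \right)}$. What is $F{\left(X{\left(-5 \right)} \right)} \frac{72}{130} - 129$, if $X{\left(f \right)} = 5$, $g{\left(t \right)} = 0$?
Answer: $- \frac{1641}{13} \approx -126.23$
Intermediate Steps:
$F{\left(w \right)} = w$ ($F{\left(w \right)} = w - 0 = w + 0 = w$)
$F{\left(X{\left(-5 \right)} \right)} \frac{72}{130} - 129 = 5 \cdot \frac{72}{130} - 129 = 5 \cdot 72 \cdot \frac{1}{130} - 129 = 5 \cdot \frac{36}{65} - 129 = \frac{36}{13} - 129 = - \frac{1641}{13}$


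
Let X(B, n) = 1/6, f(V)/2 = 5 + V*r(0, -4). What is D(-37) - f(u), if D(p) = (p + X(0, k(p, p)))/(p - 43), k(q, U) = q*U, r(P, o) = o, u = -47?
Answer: -185059/480 ≈ -385.54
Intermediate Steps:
f(V) = 10 - 8*V (f(V) = 2*(5 + V*(-4)) = 2*(5 - 4*V) = 10 - 8*V)
k(q, U) = U*q
X(B, n) = ⅙
D(p) = (⅙ + p)/(-43 + p) (D(p) = (p + ⅙)/(p - 43) = (⅙ + p)/(-43 + p))
D(-37) - f(u) = (⅙ - 37)/(-43 - 37) - (10 - 8*(-47)) = -221/6/(-80) - (10 + 376) = -1/80*(-221/6) - 1*386 = 221/480 - 386 = -185059/480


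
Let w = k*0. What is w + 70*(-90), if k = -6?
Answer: -6300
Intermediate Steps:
w = 0 (w = -6*0 = 0)
w + 70*(-90) = 0 + 70*(-90) = 0 - 6300 = -6300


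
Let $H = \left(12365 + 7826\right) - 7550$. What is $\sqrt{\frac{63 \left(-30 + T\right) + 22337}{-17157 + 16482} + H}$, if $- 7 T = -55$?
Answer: $\frac{\sqrt{25535199}}{45} \approx 112.29$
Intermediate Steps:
$T = \frac{55}{7}$ ($T = \left(- \frac{1}{7}\right) \left(-55\right) = \frac{55}{7} \approx 7.8571$)
$H = 12641$ ($H = 20191 - 7550 = 12641$)
$\sqrt{\frac{63 \left(-30 + T\right) + 22337}{-17157 + 16482} + H} = \sqrt{\frac{63 \left(-30 + \frac{55}{7}\right) + 22337}{-17157 + 16482} + 12641} = \sqrt{\frac{63 \left(- \frac{155}{7}\right) + 22337}{-675} + 12641} = \sqrt{\left(-1395 + 22337\right) \left(- \frac{1}{675}\right) + 12641} = \sqrt{20942 \left(- \frac{1}{675}\right) + 12641} = \sqrt{- \frac{20942}{675} + 12641} = \sqrt{\frac{8511733}{675}} = \frac{\sqrt{25535199}}{45}$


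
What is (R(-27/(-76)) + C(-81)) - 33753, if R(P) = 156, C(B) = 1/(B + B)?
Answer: -5442715/162 ≈ -33597.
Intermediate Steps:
C(B) = 1/(2*B)
(R(-27/(-76)) + C(-81)) - 33753 = (156 + (½)/(-81)) - 33753 = (156 + (½)*(-1/81)) - 33753 = (156 - 1/162) - 33753 = 25271/162 - 33753 = -5442715/162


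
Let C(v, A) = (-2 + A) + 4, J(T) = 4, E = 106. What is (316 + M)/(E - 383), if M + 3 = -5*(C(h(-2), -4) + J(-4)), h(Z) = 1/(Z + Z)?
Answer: -303/277 ≈ -1.0939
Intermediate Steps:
h(Z) = 1/(2*Z)
C(v, A) = 2 + A
M = -13 (M = -3 - 5*((2 - 4) + 4) = -3 - 5*(-2 + 4) = -3 - 5*2 = -3 - 10 = -13)
(316 + M)/(E - 383) = (316 - 13)/(106 - 383) = 303/(-277) = 303*(-1/277) = -303/277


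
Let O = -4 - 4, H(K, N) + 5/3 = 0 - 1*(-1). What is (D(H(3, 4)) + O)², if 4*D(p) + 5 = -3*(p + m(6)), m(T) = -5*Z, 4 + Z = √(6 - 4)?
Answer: 9475/16 - 1425*√2/8 ≈ 340.28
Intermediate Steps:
Z = -4 + √2 (Z = -4 + √(6 - 4) = -4 + √2 ≈ -2.5858)
H(K, N) = -⅔ (H(K, N) = -5/3 + (0 - 1*(-1)) = -5/3 + (0 + 1) = -5/3 + 1 = -⅔)
m(T) = 20 - 5*√2 (m(T) = -5*(-4 + √2) = 20 - 5*√2)
O = -8
D(p) = -65/4 - 3*p/4 + 15*√2/4 (D(p) = -5/4 + (-3*(p + (20 - 5*√2)))/4 = -5/4 + (-3*(20 + p - 5*√2))/4 = -5/4 + (-60 - 3*p + 15*√2)/4 = -5/4 + (-15 - 3*p/4 + 15*√2/4) = -65/4 - 3*p/4 + 15*√2/4)
(D(H(3, 4)) + O)² = ((-65/4 - ¾*(-⅔) + 15*√2/4) - 8)² = ((-65/4 + ½ + 15*√2/4) - 8)² = ((-63/4 + 15*√2/4) - 8)² = (-95/4 + 15*√2/4)²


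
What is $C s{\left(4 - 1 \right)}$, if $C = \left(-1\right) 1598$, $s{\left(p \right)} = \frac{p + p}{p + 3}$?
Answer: $-1598$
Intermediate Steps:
$s{\left(p \right)} = \frac{2 p}{3 + p}$
$C = -1598$
$C s{\left(4 - 1 \right)} = - 1598 \frac{2 \left(4 - 1\right)}{3 + \left(4 - 1\right)} = - 1598 \cdot 2 \cdot 3 \frac{1}{3 + 3} = - 1598 \cdot 2 \cdot 3 \cdot \frac{1}{6} = \left(-1598\right) 1 = -1598$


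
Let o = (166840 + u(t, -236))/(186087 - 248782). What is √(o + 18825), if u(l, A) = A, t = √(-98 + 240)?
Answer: √73984286207845/62695 ≈ 137.19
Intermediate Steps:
t = √142 ≈ 11.916
o = -166604/62695 (o = (166840 - 236)/(186087 - 248782) = 166604/(-62695) = 166604*(-1/62695) = -166604/62695 ≈ -2.6574)
√(o + 18825) = √(-166604/62695 + 18825) = √(1180066771/62695) = √73984286207845/62695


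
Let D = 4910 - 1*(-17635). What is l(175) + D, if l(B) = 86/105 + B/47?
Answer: 111281992/4935 ≈ 22550.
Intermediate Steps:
D = 22545 (D = 4910 + 17635 = 22545)
l(B) = 86/105 + B/47 (l(B) = 86*(1/105) + B*(1/47) = 86/105 + B/47)
l(175) + D = (86/105 + (1/47)*175) + 22545 = (86/105 + 175/47) + 22545 = 22417/4935 + 22545 = 111281992/4935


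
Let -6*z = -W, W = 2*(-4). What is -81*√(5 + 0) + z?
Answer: -4/3 - 81*√5 ≈ -182.45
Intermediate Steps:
W = -8
z = -4/3 (z = -(-1)*(-8)/6 = -⅙*8 = -4/3 ≈ -1.3333)
-81*√(5 + 0) + z = -81*√(5 + 0) - 4/3 = -81*√5 - 4/3 = -4/3 - 81*√5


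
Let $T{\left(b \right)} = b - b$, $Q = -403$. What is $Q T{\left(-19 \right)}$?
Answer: $0$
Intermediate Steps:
$T{\left(b \right)} = 0$
$Q T{\left(-19 \right)} = \left(-403\right) 0 = 0$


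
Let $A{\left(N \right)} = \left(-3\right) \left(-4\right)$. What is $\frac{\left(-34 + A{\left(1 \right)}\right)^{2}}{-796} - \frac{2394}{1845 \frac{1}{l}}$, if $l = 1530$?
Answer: $- \frac{16202765}{8159} \approx -1985.9$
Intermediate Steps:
$A{\left(N \right)} = 12$
$\frac{\left(-34 + A{\left(1 \right)}\right)^{2}}{-796} - \frac{2394}{1845 \frac{1}{l}} = \frac{\left(-34 + 12\right)^{2}}{-796} - \frac{2394}{1845 \cdot \frac{1}{1530}} = \left(-22\right)^{2} \left(- \frac{1}{796}\right) - \frac{2394}{1845 \cdot \frac{1}{1530}} = 484 \left(- \frac{1}{796}\right) - \frac{2394}{\frac{41}{34}} = - \frac{121}{199} - \frac{81396}{41} = - \frac{16202765}{8159}$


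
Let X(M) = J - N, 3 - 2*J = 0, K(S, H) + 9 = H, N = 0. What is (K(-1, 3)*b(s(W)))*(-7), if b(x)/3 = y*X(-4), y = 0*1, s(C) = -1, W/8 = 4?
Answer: 0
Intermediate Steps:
W = 32 (W = 8*4 = 32)
K(S, H) = -9 + H
J = 3/2 (J = 3/2 - 1/2*0 = 3/2 + 0 = 3/2 ≈ 1.5000)
X(M) = 3/2 (X(M) = 3/2 - 1*0 = 3/2 + 0 = 3/2)
y = 0
b(x) = 0 (b(x) = 3*(0*(3/2)) = 3*0 = 0)
(K(-1, 3)*b(s(W)))*(-7) = ((-9 + 3)*0)*(-7) = -6*0*(-7) = 0*(-7) = 0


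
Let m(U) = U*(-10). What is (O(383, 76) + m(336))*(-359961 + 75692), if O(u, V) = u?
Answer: 846268813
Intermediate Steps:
m(U) = -10*U
(O(383, 76) + m(336))*(-359961 + 75692) = (383 - 10*336)*(-359961 + 75692) = (383 - 3360)*(-284269) = -2977*(-284269) = 846268813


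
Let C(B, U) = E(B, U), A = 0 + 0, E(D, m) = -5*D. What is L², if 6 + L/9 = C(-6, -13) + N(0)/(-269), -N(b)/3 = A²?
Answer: 46656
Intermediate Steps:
A = 0
C(B, U) = -5*B
N(b) = 0 (N(b) = -3*0² = -3*0 = 0)
L = 216 (L = -54 + 9*(-5*(-6) + 0/(-269)) = -54 + 9*(30 + 0*(-1/269)) = -54 + 9*(30 + 0) = -54 + 9*30 = -54 + 270 = 216)
L² = 216² = 46656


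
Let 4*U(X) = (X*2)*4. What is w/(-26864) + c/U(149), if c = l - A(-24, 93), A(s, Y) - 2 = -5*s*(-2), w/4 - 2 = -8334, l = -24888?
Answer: -20383308/250171 ≈ -81.478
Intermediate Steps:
w = -33328 (w = 8 + 4*(-8334) = 8 - 33336 = -33328)
A(s, Y) = 2 + 10*s (A(s, Y) = 2 - 5*s*(-2) = 2 + 10*s)
c = -24650 (c = -24888 - (2 + 10*(-24)) = -24888 - (2 - 240) = -24888 - 1*(-238) = -24888 + 238 = -24650)
U(X) = 2*X (U(X) = ((X*2)*4)/4 = ((2*X)*4)/4 = (8*X)/4 = 2*X)
w/(-26864) + c/U(149) = -33328/(-26864) - 24650/(2*149) = -33328*(-1/26864) - 24650/298 = 2083/1679 - 24650*1/298 = 2083/1679 - 12325/149 = -20383308/250171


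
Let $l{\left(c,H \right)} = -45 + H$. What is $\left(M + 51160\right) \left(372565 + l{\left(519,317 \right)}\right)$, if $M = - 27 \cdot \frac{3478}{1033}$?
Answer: $\frac{19668782539038}{1033} \approx 1.904 \cdot 10^{10}$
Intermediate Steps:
$M = - \frac{93906}{1033}$ ($M = - 27 \cdot 3478 \cdot \frac{1}{1033} = \left(-27\right) \frac{3478}{1033} = - \frac{93906}{1033} \approx -90.906$)
$\left(M + 51160\right) \left(372565 + l{\left(519,317 \right)}\right) = \left(- \frac{93906}{1033} + 51160\right) \left(372565 + \left(-45 + 317\right)\right) = \frac{52754374 \left(372565 + 272\right)}{1033} = \frac{52754374}{1033} \cdot 372837 = \frac{19668782539038}{1033}$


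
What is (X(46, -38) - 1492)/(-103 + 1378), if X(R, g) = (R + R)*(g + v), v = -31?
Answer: -1568/255 ≈ -6.1490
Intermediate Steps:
X(R, g) = 2*R*(-31 + g) (X(R, g) = (R + R)*(g - 31) = (2*R)*(-31 + g) = 2*R*(-31 + g))
(X(46, -38) - 1492)/(-103 + 1378) = (2*46*(-31 - 38) - 1492)/(-103 + 1378) = (2*46*(-69) - 1492)/1275 = (-6348 - 1492)*(1/1275) = -7840*1/1275 = -1568/255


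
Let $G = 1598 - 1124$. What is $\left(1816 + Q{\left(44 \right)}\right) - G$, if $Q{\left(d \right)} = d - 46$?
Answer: $1340$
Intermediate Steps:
$G = 474$
$Q{\left(d \right)} = -46 + d$
$\left(1816 + Q{\left(44 \right)}\right) - G = \left(1816 + \left(-46 + 44\right)\right) - 474 = \left(1816 - 2\right) - 474 = 1814 - 474 = 1340$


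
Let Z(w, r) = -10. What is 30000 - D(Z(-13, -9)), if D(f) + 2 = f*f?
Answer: 29902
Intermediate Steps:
D(f) = -2 + f**2 (D(f) = -2 + f*f = -2 + f**2)
30000 - D(Z(-13, -9)) = 30000 - (-2 + (-10)**2) = 30000 - (-2 + 100) = 30000 - 1*98 = 30000 - 98 = 29902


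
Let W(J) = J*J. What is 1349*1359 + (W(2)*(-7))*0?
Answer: 1833291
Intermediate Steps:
W(J) = J²
1349*1359 + (W(2)*(-7))*0 = 1349*1359 + (2²*(-7))*0 = 1833291 + (4*(-7))*0 = 1833291 - 28*0 = 1833291 + 0 = 1833291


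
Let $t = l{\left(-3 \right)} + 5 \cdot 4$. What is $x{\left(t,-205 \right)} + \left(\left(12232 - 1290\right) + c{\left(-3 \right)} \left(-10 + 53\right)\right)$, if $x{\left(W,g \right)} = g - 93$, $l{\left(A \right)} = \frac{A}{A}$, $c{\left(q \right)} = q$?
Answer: $10515$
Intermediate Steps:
$l{\left(A \right)} = 1$
$t = 21$ ($t = 1 + 5 \cdot 4 = 1 + 20 = 21$)
$x{\left(W,g \right)} = -93 + g$
$x{\left(t,-205 \right)} + \left(\left(12232 - 1290\right) + c{\left(-3 \right)} \left(-10 + 53\right)\right) = \left(-93 - 205\right) + \left(\left(12232 - 1290\right) - 3 \left(-10 + 53\right)\right) = -298 + \left(10942 - 129\right) = -298 + 10813 = 10515$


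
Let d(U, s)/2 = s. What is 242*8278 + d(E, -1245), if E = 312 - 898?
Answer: 2000786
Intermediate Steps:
E = -586
d(U, s) = 2*s
242*8278 + d(E, -1245) = 242*8278 + 2*(-1245) = 2003276 - 2490 = 2000786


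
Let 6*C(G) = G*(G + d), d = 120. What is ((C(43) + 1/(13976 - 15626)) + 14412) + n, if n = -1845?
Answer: 11331512/825 ≈ 13735.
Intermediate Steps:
C(G) = G*(120 + G)/6 (C(G) = (G*(G + 120))/6 = (G*(120 + G))/6 = G*(120 + G)/6)
((C(43) + 1/(13976 - 15626)) + 14412) + n = (((⅙)*43*(120 + 43) + 1/(13976 - 15626)) + 14412) - 1845 = (((⅙)*43*163 + 1/(-1650)) + 14412) - 1845 = ((7009/6 - 1/1650) + 14412) - 1845 = (963737/825 + 14412) - 1845 = 12853637/825 - 1845 = 11331512/825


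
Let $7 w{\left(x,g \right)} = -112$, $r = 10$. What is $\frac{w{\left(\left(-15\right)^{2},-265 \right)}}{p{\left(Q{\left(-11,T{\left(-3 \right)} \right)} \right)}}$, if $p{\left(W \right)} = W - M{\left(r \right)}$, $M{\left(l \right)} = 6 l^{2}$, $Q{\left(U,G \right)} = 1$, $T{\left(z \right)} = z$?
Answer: $\frac{16}{599} \approx 0.026711$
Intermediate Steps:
$p{\left(W \right)} = -600 + W$ ($p{\left(W \right)} = W - 6 \cdot 10^{2} = W - 6 \cdot 100 = W - 600 = -600 + W$)
$w{\left(x,g \right)} = -16$ ($w{\left(x,g \right)} = \frac{1}{7} \left(-112\right) = -16$)
$\frac{w{\left(\left(-15\right)^{2},-265 \right)}}{p{\left(Q{\left(-11,T{\left(-3 \right)} \right)} \right)}} = - \frac{16}{-600 + 1} = - \frac{16}{-599} = \left(-16\right) \left(- \frac{1}{599}\right) = \frac{16}{599}$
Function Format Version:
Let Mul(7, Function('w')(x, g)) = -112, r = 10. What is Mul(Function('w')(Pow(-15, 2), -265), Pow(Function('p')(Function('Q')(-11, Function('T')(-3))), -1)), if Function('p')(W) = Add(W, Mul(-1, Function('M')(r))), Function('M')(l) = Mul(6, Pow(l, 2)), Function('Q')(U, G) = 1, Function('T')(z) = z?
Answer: Rational(16, 599) ≈ 0.026711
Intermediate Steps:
Function('p')(W) = Add(-600, W) (Function('p')(W) = Add(W, Mul(-1, Mul(6, Pow(10, 2)))) = Add(W, Mul(-1, Mul(6, 100))) = Add(W, Mul(-1, 600)) = Add(W, -600) = Add(-600, W))
Function('w')(x, g) = -16 (Function('w')(x, g) = Mul(Rational(1, 7), -112) = -16)
Mul(Function('w')(Pow(-15, 2), -265), Pow(Function('p')(Function('Q')(-11, Function('T')(-3))), -1)) = Mul(-16, Pow(Add(-600, 1), -1)) = Mul(-16, Pow(-599, -1)) = Mul(-16, Rational(-1, 599)) = Rational(16, 599)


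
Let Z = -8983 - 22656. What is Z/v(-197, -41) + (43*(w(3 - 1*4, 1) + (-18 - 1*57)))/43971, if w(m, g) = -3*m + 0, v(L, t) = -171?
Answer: 463556351/2506347 ≈ 184.95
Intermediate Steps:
Z = -31639
w(m, g) = -3*m
Z/v(-197, -41) + (43*(w(3 - 1*4, 1) + (-18 - 1*57)))/43971 = -31639/(-171) + (43*(-3*(3 - 1*4) + (-18 - 1*57)))/43971 = -31639*(-1/171) + (43*(-3*(3 - 4) + (-18 - 57)))*(1/43971) = 31639/171 + (43*(-3*(-1) - 75))*(1/43971) = 31639/171 + (43*(3 - 75))*(1/43971) = 31639/171 + (43*(-72))*(1/43971) = 31639/171 - 3096*1/43971 = 31639/171 - 1032/14657 = 463556351/2506347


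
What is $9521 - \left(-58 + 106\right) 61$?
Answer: $6593$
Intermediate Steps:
$9521 - \left(-58 + 106\right) 61 = 9521 - 48 \cdot 61 = 9521 - 2928 = 6593$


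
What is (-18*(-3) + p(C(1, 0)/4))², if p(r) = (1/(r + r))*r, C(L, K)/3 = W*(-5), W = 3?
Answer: 11881/4 ≈ 2970.3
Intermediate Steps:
C(L, K) = -45 (C(L, K) = 3*(3*(-5)) = 3*(-15) = -45)
p(r) = ½ (p(r) = (1/(2*r))*r = ½)
(-18*(-3) + p(C(1, 0)/4))² = (-18*(-3) + ½)² = (54 + ½)² = (109/2)² = 11881/4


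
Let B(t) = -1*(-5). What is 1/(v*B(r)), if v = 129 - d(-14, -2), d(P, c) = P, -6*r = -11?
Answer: 1/715 ≈ 0.0013986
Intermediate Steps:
r = 11/6 (r = -⅙*(-11) = 11/6 ≈ 1.8333)
B(t) = 5
v = 143 (v = 129 - 1*(-14) = 129 + 14 = 143)
1/(v*B(r)) = 1/(143*5) = 1/715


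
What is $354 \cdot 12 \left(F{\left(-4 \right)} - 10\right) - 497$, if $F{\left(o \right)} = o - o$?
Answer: $-42977$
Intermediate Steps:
$F{\left(o \right)} = 0$
$354 \cdot 12 \left(F{\left(-4 \right)} - 10\right) - 497 = 354 \cdot 12 \left(0 - 10\right) - 497 = 354 \cdot 12 \left(-10\right) - 497 = 354 \left(-120\right) - 497 = -42480 - 497 = -42977$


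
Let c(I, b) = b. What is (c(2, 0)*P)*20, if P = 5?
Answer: 0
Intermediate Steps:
(c(2, 0)*P)*20 = (0*5)*20 = 0*20 = 0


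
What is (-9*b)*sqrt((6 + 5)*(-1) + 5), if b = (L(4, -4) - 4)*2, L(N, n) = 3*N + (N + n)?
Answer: -144*I*sqrt(6) ≈ -352.73*I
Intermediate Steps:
L(N, n) = n + 4*N
b = 16 (b = ((-4 + 4*4) - 4)*2 = ((-4 + 16) - 4)*2 = (12 - 4)*2 = 8*2 = 16)
(-9*b)*sqrt((6 + 5)*(-1) + 5) = (-9*16)*sqrt((6 + 5)*(-1) + 5) = -144*sqrt(11*(-1) + 5) = -144*sqrt(-11 + 5) = -144*I*sqrt(6)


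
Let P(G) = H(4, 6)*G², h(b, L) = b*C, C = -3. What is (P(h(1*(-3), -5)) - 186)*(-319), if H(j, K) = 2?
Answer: 7656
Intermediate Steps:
h(b, L) = -3*b (h(b, L) = b*(-3) = -3*b)
P(G) = 2*G²
(P(h(1*(-3), -5)) - 186)*(-319) = (2*(-3*(-3))² - 186)*(-319) = (2*9² - 186)*(-319) = (2*81 - 186)*(-319) = (162 - 186)*(-319) = -24*(-319) = 7656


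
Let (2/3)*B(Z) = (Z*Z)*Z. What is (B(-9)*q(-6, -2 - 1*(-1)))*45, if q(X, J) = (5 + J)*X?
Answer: 1180980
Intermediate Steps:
q(X, J) = X*(5 + J)
B(Z) = 3*Z**3/2 (B(Z) = 3*((Z*Z)*Z)/2 = 3*(Z**2*Z)/2 = 3*Z**3/2)
(B(-9)*q(-6, -2 - 1*(-1)))*45 = (((3/2)*(-9)**3)*(-6*(5 + (-2 - 1*(-1)))))*45 = (((3/2)*(-729))*(-6*(5 + (-2 + 1))))*45 = -(-6561)*(5 - 1)*45 = -(-6561)*4*45 = -2187/2*(-24)*45 = 26244*45 = 1180980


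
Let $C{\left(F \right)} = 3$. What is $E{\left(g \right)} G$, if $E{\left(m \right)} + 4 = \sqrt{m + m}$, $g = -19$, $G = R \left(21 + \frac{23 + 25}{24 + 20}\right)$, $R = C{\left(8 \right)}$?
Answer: $- \frac{2916}{11} + \frac{729 i \sqrt{38}}{11} \approx -265.09 + 408.53 i$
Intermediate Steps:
$R = 3$
$G = \frac{729}{11}$ ($G = 3 \left(21 + \frac{23 + 25}{24 + 20}\right) = 3 \left(21 + \frac{48}{44}\right) = 3 \left(21 + 48 \cdot \frac{1}{44}\right) = 3 \left(21 + \frac{12}{11}\right) = 3 \cdot \frac{243}{11} = \frac{729}{11} \approx 66.273$)
$E{\left(m \right)} = -4 + \sqrt{2} \sqrt{m}$ ($E{\left(m \right)} = -4 + \sqrt{m + m} = -4 + \sqrt{2 m} = -4 + \sqrt{2} \sqrt{m}$)
$E{\left(g \right)} G = \left(-4 + \sqrt{2} \sqrt{-19}\right) \frac{729}{11} = \left(-4 + \sqrt{2} i \sqrt{19}\right) \frac{729}{11} = \left(-4 + i \sqrt{38}\right) \frac{729}{11} = - \frac{2916}{11} + \frac{729 i \sqrt{38}}{11}$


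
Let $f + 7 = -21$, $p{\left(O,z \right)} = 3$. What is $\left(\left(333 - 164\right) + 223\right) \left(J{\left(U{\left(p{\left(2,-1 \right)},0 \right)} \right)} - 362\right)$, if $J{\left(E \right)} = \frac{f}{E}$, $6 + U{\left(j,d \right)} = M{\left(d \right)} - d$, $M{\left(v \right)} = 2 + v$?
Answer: $-139160$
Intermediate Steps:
$f = -28$ ($f = -7 - 21 = -28$)
$U{\left(j,d \right)} = -4$ ($U{\left(j,d \right)} = -6 + \left(\left(2 + d\right) - d\right) = -6 + 2 = -4$)
$J{\left(E \right)} = - \frac{28}{E}$
$\left(\left(333 - 164\right) + 223\right) \left(J{\left(U{\left(p{\left(2,-1 \right)},0 \right)} \right)} - 362\right) = \left(\left(333 - 164\right) + 223\right) \left(- \frac{28}{-4} - 362\right) = \left(169 + 223\right) \left(\left(-28\right) \left(- \frac{1}{4}\right) - 362\right) = 392 \left(7 - 362\right) = 392 \left(-355\right) = -139160$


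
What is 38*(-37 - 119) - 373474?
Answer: -379402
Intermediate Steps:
38*(-37 - 119) - 373474 = 38*(-156) - 373474 = -5928 - 373474 = -379402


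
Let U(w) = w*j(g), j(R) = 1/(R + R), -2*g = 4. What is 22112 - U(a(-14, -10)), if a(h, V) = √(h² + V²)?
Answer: 22112 + √74/2 ≈ 22116.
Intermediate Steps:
g = -2 (g = -½*4 = -2)
j(R) = 1/(2*R)
a(h, V) = √(V² + h²)
U(w) = -w/4 (U(w) = w*((½)/(-2)) = w*((½)*(-½)) = w*(-¼) = -w/4)
22112 - U(a(-14, -10)) = 22112 - (-1)*√((-10)² + (-14)²)/4 = 22112 - (-1)*√(100 + 196)/4 = 22112 - (-1)*√296/4 = 22112 - (-1)*2*√74/4 = 22112 - (-1)*√74/2 = 22112 + √74/2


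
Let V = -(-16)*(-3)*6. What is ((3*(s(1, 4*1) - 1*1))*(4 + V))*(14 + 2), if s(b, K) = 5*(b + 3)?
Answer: -259008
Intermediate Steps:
V = -288 (V = -4*12*6 = -48*6 = -288)
s(b, K) = 15 + 5*b (s(b, K) = 5*(3 + b) = 15 + 5*b)
((3*(s(1, 4*1) - 1*1))*(4 + V))*(14 + 2) = ((3*((15 + 5*1) - 1*1))*(4 - 288))*(14 + 2) = ((3*((15 + 5) - 1))*(-284))*16 = ((3*(20 - 1))*(-284))*16 = ((3*19)*(-284))*16 = (57*(-284))*16 = -16188*16 = -259008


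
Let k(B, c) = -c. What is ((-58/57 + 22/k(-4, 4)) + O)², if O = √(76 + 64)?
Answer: 2371489/12996 - 1486*√35/57 ≈ 28.245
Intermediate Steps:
O = 2*√35 (O = √140 = 2*√35 ≈ 11.832)
((-58/57 + 22/k(-4, 4)) + O)² = ((-58/57 + 22/((-1*4))) + 2*√35)² = ((-58*1/57 + 22/(-4)) + 2*√35)² = ((-58/57 + 22*(-¼)) + 2*√35)² = ((-58/57 - 11/2) + 2*√35)² = (-743/114 + 2*√35)²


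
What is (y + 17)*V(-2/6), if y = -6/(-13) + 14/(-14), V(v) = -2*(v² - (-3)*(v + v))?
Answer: 7276/117 ≈ 62.188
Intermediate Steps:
V(v) = -12*v - 2*v² (V(v) = -2*(v² - (-3)*2*v) = -2*(v² - (-6)*v) = -2*(v² + 6*v) = -12*v - 2*v²)
y = -7/13 (y = -6*(-1/13) + 14*(-1/14) = 6/13 - 1 = -7/13 ≈ -0.53846)
(y + 17)*V(-2/6) = (-7/13 + 17)*(-2*(-2/6)*(6 - 2/6)) = 214*(-2*(-2*⅙)*(6 - 2*⅙))/13 = 214*(-2*(-⅓)*(6 - ⅓))/13 = 214*(-2*(-⅓)*17/3)/13 = (214/13)*(34/9) = 7276/117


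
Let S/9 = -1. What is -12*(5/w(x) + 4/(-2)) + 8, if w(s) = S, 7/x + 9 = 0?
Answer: 116/3 ≈ 38.667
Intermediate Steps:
x = -7/9 (x = 7/(-9 + 0) = 7/(-9) = 7*(-1/9) = -7/9 ≈ -0.77778)
S = -9 (S = 9*(-1) = -9)
w(s) = -9
-12*(5/w(x) + 4/(-2)) + 8 = -12*(5/(-9) + 4/(-2)) + 8 = -12*(5*(-1/9) + 4*(-1/2)) + 8 = -12*(-5/9 - 2) + 8 = -12*(-23/9) + 8 = 92/3 + 8 = 116/3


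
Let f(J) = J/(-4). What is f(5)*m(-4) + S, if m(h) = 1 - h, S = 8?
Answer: 7/4 ≈ 1.7500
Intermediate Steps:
f(J) = -J/4 (f(J) = J*(-1/4) = -J/4)
f(5)*m(-4) + S = (-1/4*5)*(1 - 1*(-4)) + 8 = -5*(1 + 4)/4 + 8 = -5/4*5 + 8 = -25/4 + 8 = 7/4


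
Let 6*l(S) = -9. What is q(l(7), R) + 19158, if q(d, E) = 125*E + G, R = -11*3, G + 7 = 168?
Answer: 15194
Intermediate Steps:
G = 161 (G = -7 + 168 = 161)
l(S) = -3/2 (l(S) = (⅙)*(-9) = -3/2)
R = -33
q(d, E) = 161 + 125*E (q(d, E) = 125*E + 161 = 161 + 125*E)
q(l(7), R) + 19158 = (161 + 125*(-33)) + 19158 = (161 - 4125) + 19158 = -3964 + 19158 = 15194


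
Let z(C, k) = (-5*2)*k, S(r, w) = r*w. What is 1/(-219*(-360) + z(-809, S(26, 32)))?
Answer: 1/70520 ≈ 1.4180e-5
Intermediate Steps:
z(C, k) = -10*k
1/(-219*(-360) + z(-809, S(26, 32))) = 1/(-219*(-360) - 260*32) = 1/(78840 - 10*832) = 1/(78840 - 8320) = 1/70520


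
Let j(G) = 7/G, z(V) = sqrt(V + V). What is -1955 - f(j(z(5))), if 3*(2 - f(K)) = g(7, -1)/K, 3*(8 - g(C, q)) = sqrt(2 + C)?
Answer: -1957 + sqrt(10)/3 ≈ -1955.9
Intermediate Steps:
g(C, q) = 8 - sqrt(2 + C)/3
z(V) = sqrt(2)*sqrt(V) (z(V) = sqrt(2*V) = sqrt(2)*sqrt(V))
f(K) = 2 - 7/(3*K) (f(K) = 2 - (8 - sqrt(2 + 7)/3)/(3*K) = 2 - (8 - sqrt(9)/3)/(3*K) = 2 - (8 - 1/3*3)/(3*K) = 2 - (8 - 1)/(3*K) = 2 - 7/(3*K))
-1955 - f(j(z(5))) = -1955 - (2 - 7*sqrt(10)/7/3) = -1955 - (2 - sqrt(10)/3) = -1955 + (-2 + sqrt(10)/3) = -1957 + sqrt(10)/3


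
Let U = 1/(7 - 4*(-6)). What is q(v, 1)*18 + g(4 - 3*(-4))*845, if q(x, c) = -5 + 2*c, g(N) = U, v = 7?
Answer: -829/31 ≈ -26.742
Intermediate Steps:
U = 1/31 (U = 1/(7 + 24) = 1/31 ≈ 0.032258)
g(N) = 1/31
q(v, 1)*18 + g(4 - 3*(-4))*845 = (-5 + 2*1)*18 + (1/31)*845 = (-5 + 2)*18 + 845/31 = -3*18 + 845/31 = -54 + 845/31 = -829/31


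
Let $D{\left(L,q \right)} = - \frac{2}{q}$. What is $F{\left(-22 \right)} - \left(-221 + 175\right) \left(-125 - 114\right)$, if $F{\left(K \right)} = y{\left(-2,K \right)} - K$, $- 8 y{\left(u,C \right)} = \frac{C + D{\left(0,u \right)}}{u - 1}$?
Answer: $- \frac{87783}{8} \approx -10973.0$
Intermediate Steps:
$y{\left(u,C \right)} = - \frac{C - \frac{2}{u}}{8 \left(-1 + u\right)}$ ($y{\left(u,C \right)} = - \frac{\left(C - \frac{2}{u}\right) \frac{1}{u - 1}}{8} = - \frac{\left(C - \frac{2}{u}\right) \frac{1}{-1 + u}}{8} = - \frac{\frac{1}{-1 + u} \left(C - \frac{2}{u}\right)}{8} = - \frac{C - \frac{2}{u}}{8 \left(-1 + u\right)}$)
$F{\left(K \right)} = \frac{1}{24} - \frac{23 K}{24}$ ($F{\left(K \right)} = \frac{2 - K \left(-2\right)}{8 \left(-2\right) \left(-1 - 2\right)} - K = \frac{1}{8} \left(- \frac{1}{2}\right) \frac{1}{-3} \left(2 + 2 K\right) - K = \frac{1}{8} \left(- \frac{1}{2}\right) \left(- \frac{1}{3}\right) \left(2 + 2 K\right) - K = \left(\frac{1}{24} + \frac{K}{24}\right) - K = \frac{1}{24} - \frac{23 K}{24}$)
$F{\left(-22 \right)} - \left(-221 + 175\right) \left(-125 - 114\right) = \left(\frac{1}{24} - - \frac{253}{12}\right) - \left(-221 + 175\right) \left(-125 - 114\right) = \left(\frac{1}{24} + \frac{253}{12}\right) - \left(-46\right) \left(-239\right) = \frac{169}{8} - 10994 = - \frac{87783}{8}$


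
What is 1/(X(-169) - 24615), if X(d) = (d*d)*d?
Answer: -1/4851424 ≈ -2.0613e-7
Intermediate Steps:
X(d) = d³ (X(d) = d²*d = d³)
1/(X(-169) - 24615) = 1/((-169)³ - 24615) = 1/(-4826809 - 24615) = 1/(-4851424) = -1/4851424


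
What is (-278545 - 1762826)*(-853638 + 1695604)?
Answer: -1718764975386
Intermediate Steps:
(-278545 - 1762826)*(-853638 + 1695604) = -2041371*841966 = -1718764975386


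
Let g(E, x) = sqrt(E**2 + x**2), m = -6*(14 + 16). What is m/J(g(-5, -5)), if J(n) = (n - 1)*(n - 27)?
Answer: 1980/4753 + 3600*sqrt(2)/4753 ≈ 1.4877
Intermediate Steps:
m = -180 (m = -6*30 = -180)
J(n) = (-1 + n)*(-27 + n)
m/J(g(-5, -5)) = -180/(27 + (sqrt((-5)**2 + (-5)**2))**2 - 28*sqrt((-5)**2 + (-5)**2)) = -180/(27 + (sqrt(25 + 25))**2 - 28*sqrt(25 + 25)) = -180/(27 + (sqrt(50))**2 - 140*sqrt(2)) = -180/(27 + (5*sqrt(2))**2 - 140*sqrt(2)) = -180/(27 + 50 - 140*sqrt(2)) = -180/(77 - 140*sqrt(2))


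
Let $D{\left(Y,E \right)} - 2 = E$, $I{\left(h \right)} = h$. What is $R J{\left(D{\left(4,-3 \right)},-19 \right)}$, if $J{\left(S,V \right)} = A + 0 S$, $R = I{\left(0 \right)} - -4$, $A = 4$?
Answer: $16$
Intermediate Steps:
$R = 4$ ($R = 0 - -4 = 0 + 4 = 4$)
$D{\left(Y,E \right)} = 2 + E$
$J{\left(S,V \right)} = 4$ ($J{\left(S,V \right)} = 4 + 0 S = 4 + 0 = 4$)
$R J{\left(D{\left(4,-3 \right)},-19 \right)} = 4 \cdot 4 = 16$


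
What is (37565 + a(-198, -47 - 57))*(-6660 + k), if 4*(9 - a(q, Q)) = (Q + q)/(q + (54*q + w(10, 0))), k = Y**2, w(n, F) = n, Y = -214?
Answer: 999937138847/680 ≈ 1.4705e+9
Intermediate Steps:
k = 45796 (k = (-214)**2 = 45796)
a(q, Q) = 9 - (Q + q)/(4*(10 + 55*q)) (a(q, Q) = 9 - (Q + q)/(4*(q + (54*q + 10))) = 9 - (Q + q)/(4*(q + (10 + 54*q))) = 9 - (Q + q)/(4*(10 + 55*q)))
(37565 + a(-198, -47 - 57))*(-6660 + k) = (37565 + (360 - (-47 - 57) + 1979*(-198))/(20*(2 + 11*(-198))))*(-6660 + 45796) = (37565 + (360 - 1*(-104) - 391842)/(20*(2 - 2178)))*39136 = (37565 + (1/20)*(360 + 104 - 391842)/(-2176))*39136 = (37565 + (1/20)*(-1/2176)*(-391378))*39136 = (37565 + 195689/21760)*39136 = (817610089/21760)*39136 = 999937138847/680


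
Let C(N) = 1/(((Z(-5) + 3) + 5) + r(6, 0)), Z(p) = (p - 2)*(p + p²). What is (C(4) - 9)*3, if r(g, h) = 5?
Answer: -3432/127 ≈ -27.024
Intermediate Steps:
Z(p) = (-2 + p)*(p + p²)
C(N) = -1/127 (C(N) = 1/(((-5*(-2 + (-5)² - 1*(-5)) + 3) + 5) + 5) = 1/(((-5*(-2 + 25 + 5) + 3) + 5) + 5) = 1/(((-5*28 + 3) + 5) + 5) = 1/(((-140 + 3) + 5) + 5) = 1/((-137 + 5) + 5) = 1/(-132 + 5) = 1/(-127) = -1/127)
(C(4) - 9)*3 = (-1/127 - 9)*3 = -1144/127*3 = -3432/127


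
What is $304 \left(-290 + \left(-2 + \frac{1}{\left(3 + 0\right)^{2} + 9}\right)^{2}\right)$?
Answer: $- \frac{7047860}{81} \approx -87011.0$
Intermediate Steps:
$304 \left(-290 + \left(-2 + \frac{1}{\left(3 + 0\right)^{2} + 9}\right)^{2}\right) = 304 \left(-290 + \left(-2 + \frac{1}{3^{2} + 9}\right)^{2}\right) = 304 \left(-290 + \left(-2 + \frac{1}{9 + 9}\right)^{2}\right) = 304 \left(-290 + \left(-2 + \frac{1}{18}\right)^{2}\right) = 304 \left(-290 + \left(- \frac{35}{18}\right)^{2}\right) = 304 \left(-290 + \frac{1225}{324}\right) = 304 \left(- \frac{92735}{324}\right) = - \frac{7047860}{81}$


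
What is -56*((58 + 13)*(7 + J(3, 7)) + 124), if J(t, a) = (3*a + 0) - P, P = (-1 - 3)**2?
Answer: -54656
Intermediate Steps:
P = 16 (P = (-4)**2 = 16)
J(t, a) = -16 + 3*a (J(t, a) = (3*a + 0) - 1*16 = 3*a - 16 = -16 + 3*a)
-56*((58 + 13)*(7 + J(3, 7)) + 124) = -56*((58 + 13)*(7 + (-16 + 3*7)) + 124) = -56*(71*(7 + (-16 + 21)) + 124) = -56*(71*(7 + 5) + 124) = -56*(71*12 + 124) = -56*(852 + 124) = -56*976 = -54656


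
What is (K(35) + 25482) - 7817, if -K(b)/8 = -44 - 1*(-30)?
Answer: 17777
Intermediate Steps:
K(b) = 112 (K(b) = -8*(-44 - 1*(-30)) = -8*(-44 + 30) = -8*(-14) = 112)
(K(35) + 25482) - 7817 = (112 + 25482) - 7817 = 25594 - 7817 = 17777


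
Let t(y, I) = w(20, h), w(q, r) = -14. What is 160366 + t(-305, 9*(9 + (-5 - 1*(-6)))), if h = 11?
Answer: 160352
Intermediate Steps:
t(y, I) = -14
160366 + t(-305, 9*(9 + (-5 - 1*(-6)))) = 160366 - 14 = 160352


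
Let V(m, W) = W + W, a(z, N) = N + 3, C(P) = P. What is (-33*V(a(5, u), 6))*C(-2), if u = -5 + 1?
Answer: 792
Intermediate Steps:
u = -4
a(z, N) = 3 + N
V(m, W) = 2*W
(-33*V(a(5, u), 6))*C(-2) = -66*6*(-2) = -33*12*(-2) = -396*(-2) = 792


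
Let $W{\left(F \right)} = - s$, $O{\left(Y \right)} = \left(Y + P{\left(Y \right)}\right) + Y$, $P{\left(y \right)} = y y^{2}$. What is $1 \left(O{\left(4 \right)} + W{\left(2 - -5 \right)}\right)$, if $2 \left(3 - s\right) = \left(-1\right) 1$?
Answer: $\frac{137}{2} \approx 68.5$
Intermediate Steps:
$P{\left(y \right)} = y^{3}$
$O{\left(Y \right)} = Y^{3} + 2 Y$ ($O{\left(Y \right)} = \left(Y + Y^{3}\right) + Y = Y^{3} + 2 Y$)
$s = \frac{7}{2}$ ($s = 3 - \frac{\left(-1\right) 1}{2} = 3 - - \frac{1}{2} = 3 + \frac{1}{2} = \frac{7}{2} \approx 3.5$)
$W{\left(F \right)} = - \frac{7}{2}$ ($W{\left(F \right)} = \left(-1\right) \frac{7}{2} = - \frac{7}{2}$)
$1 \left(O{\left(4 \right)} + W{\left(2 - -5 \right)}\right) = 1 \left(4 \left(2 + 4^{2}\right) - \frac{7}{2}\right) = 1 \left(4 \left(2 + 16\right) - \frac{7}{2}\right) = 1 \left(4 \cdot 18 - \frac{7}{2}\right) = 1 \left(72 - \frac{7}{2}\right) = 1 \cdot \frac{137}{2} = \frac{137}{2}$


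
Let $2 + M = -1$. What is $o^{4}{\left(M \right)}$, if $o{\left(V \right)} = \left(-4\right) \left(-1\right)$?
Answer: $256$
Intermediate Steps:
$M = -3$ ($M = -2 - 1 = -3$)
$o{\left(V \right)} = 4$
$o^{4}{\left(M \right)} = 4^{4} = 256$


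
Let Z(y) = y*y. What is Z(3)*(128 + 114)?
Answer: 2178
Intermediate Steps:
Z(y) = y²
Z(3)*(128 + 114) = 3²*(128 + 114) = 9*242 = 2178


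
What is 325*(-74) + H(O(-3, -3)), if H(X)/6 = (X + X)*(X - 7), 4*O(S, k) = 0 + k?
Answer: -95921/4 ≈ -23980.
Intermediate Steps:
O(S, k) = k/4 (O(S, k) = (0 + k)/4 = k/4)
H(X) = 12*X*(-7 + X) (H(X) = 6*((X + X)*(X - 7)) = 6*((2*X)*(-7 + X)) = 6*(2*X*(-7 + X)) = 12*X*(-7 + X))
325*(-74) + H(O(-3, -3)) = 325*(-74) + 12*((¼)*(-3))*(-7 + (¼)*(-3)) = -24050 + 12*(-¾)*(-7 - ¾) = -24050 + 12*(-¾)*(-31/4) = -24050 + 279/4 = -95921/4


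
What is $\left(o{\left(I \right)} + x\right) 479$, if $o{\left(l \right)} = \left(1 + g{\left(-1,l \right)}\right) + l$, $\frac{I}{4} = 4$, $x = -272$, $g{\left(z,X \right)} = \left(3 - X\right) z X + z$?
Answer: $-22992$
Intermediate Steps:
$g{\left(z,X \right)} = z + X z \left(3 - X\right)$ ($g{\left(z,X \right)} = z \left(3 - X\right) X + z = X z \left(3 - X\right) + z = z + X z \left(3 - X\right)$)
$I = 16$ ($I = 4 \cdot 4 = 16$)
$o{\left(l \right)} = l^{2} - 2 l$ ($o{\left(l \right)} = \left(1 - \left(1 - l^{2} + 3 l\right)\right) + l = \left(l^{2} - 3 l\right) + l = l^{2} - 2 l$)
$\left(o{\left(I \right)} + x\right) 479 = \left(16 \left(-2 + 16\right) - 272\right) 479 = \left(16 \cdot 14 - 272\right) 479 = \left(224 - 272\right) 479 = \left(-48\right) 479 = -22992$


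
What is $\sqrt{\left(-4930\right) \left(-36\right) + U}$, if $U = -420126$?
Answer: $i \sqrt{242646} \approx 492.59 i$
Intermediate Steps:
$\sqrt{\left(-4930\right) \left(-36\right) + U} = \sqrt{\left(-4930\right) \left(-36\right) - 420126} = \sqrt{177480 - 420126} = \sqrt{-242646} = i \sqrt{242646}$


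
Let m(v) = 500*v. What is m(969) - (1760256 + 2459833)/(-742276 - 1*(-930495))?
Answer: 91187885411/188219 ≈ 4.8448e+5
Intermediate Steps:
m(969) - (1760256 + 2459833)/(-742276 - 1*(-930495)) = 500*969 - (1760256 + 2459833)/(-742276 - 1*(-930495)) = 484500 - 4220089/(-742276 + 930495) = 484500 - 4220089/188219 = 91187885411/188219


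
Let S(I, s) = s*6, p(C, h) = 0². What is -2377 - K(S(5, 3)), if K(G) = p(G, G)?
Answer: -2377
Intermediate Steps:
p(C, h) = 0
S(I, s) = 6*s
K(G) = 0
-2377 - K(S(5, 3)) = -2377 - 1*0 = -2377 + 0 = -2377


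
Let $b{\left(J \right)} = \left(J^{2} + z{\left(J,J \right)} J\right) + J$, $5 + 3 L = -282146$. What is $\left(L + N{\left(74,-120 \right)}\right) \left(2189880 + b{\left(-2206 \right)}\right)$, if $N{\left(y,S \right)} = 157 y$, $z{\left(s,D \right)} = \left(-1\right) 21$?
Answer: $-585305507164$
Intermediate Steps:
$L = - \frac{282151}{3}$ ($L = - \frac{5}{3} + \frac{1}{3} \left(-282146\right) = - \frac{5}{3} - \frac{282146}{3} = - \frac{282151}{3} \approx -94050.0$)
$z{\left(s,D \right)} = -21$
$b{\left(J \right)} = J^{2} - 20 J$ ($b{\left(J \right)} = \left(J^{2} - 21 J\right) + J = J^{2} - 20 J$)
$\left(L + N{\left(74,-120 \right)}\right) \left(2189880 + b{\left(-2206 \right)}\right) = \left(- \frac{282151}{3} + 157 \cdot 74\right) \left(2189880 - 2206 \left(-20 - 2206\right)\right) = \left(- \frac{282151}{3} + 11618\right) \left(2189880 - -4910556\right) = - \frac{247297 \left(2189880 + 4910556\right)}{3} = \left(- \frac{247297}{3}\right) 7100436 = -585305507164$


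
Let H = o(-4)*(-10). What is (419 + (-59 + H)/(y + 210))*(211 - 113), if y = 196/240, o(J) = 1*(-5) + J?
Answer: 74225074/1807 ≈ 41076.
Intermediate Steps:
o(J) = -5 + J
y = 49/60 (y = 196*(1/240) = 49/60 ≈ 0.81667)
H = 90 (H = (-5 - 4)*(-10) = -9*(-10) = 90)
(419 + (-59 + H)/(y + 210))*(211 - 113) = (419 + (-59 + 90)/(49/60 + 210))*(211 - 113) = (419 + 31/(12649/60))*98 = (419 + 31*(60/12649))*98 = (419 + 1860/12649)*98 = (5301791/12649)*98 = 74225074/1807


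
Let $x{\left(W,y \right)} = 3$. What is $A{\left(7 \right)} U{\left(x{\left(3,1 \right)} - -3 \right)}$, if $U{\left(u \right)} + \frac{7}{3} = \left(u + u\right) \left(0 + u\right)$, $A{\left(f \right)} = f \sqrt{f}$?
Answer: $\frac{1463 \sqrt{7}}{3} \approx 1290.2$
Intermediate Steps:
$A{\left(f \right)} = f^{\frac{3}{2}}$
$U{\left(u \right)} = - \frac{7}{3} + 2 u^{2}$ ($U{\left(u \right)} = - \frac{7}{3} + \left(u + u\right) \left(0 + u\right) = - \frac{7}{3} + 2 u u = - \frac{7}{3} + 2 u^{2}$)
$A{\left(7 \right)} U{\left(x{\left(3,1 \right)} - -3 \right)} = 7^{\frac{3}{2}} \left(- \frac{7}{3} + 2 \left(3 - -3\right)^{2}\right) = 7 \sqrt{7} \left(- \frac{7}{3} + 2 \left(3 + 3\right)^{2}\right) = 7 \sqrt{7} \left(- \frac{7}{3} + 2 \cdot 6^{2}\right) = 7 \sqrt{7} \left(- \frac{7}{3} + 2 \cdot 36\right) = 7 \sqrt{7} \left(- \frac{7}{3} + 72\right) = 7 \sqrt{7} \cdot \frac{209}{3} = \frac{1463 \sqrt{7}}{3}$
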